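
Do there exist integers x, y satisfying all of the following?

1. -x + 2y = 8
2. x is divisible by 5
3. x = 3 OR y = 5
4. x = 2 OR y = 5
No

A contradictory subset is {-x + 2y = 8, x is divisible by 5, x = 2 OR y = 5}. No integer assignment can satisfy these jointly:

  - -x + 2y = 8: is a linear equation tying the variables together
  - x is divisible by 5: restricts x to multiples of 5
  - x = 2 OR y = 5: forces a choice: either x = 2 or y = 5

Split on the disjunction (x = 2 OR y = 5):
  • If x = 2: this contradicts the divisibility constraint — 2 is not a multiple of 5.
  • If y = 5: with y = 5, writing x = 5x', every remaining term of the linear equation is divisible by 5, so the left side is ≡ 0 (mod 5); but the right side -2 ≡ 3 (mod 5). No integers can satisfy it.
Both branches are infeasible, so the system has no integer solution.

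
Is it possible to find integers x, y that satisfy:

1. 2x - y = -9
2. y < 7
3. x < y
Yes

Take x = -2, y = 5. Substituting into each constraint:
  (1) 2(-2) + (-5) = -9 ✓
  (2) 5 < 7 ✓
  (3) -2 < 5 ✓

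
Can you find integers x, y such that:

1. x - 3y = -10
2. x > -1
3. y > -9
Yes

Take x = 2, y = 4. Substituting into each constraint:
  (1) 2 - 3(4) = -10 ✓
  (2) 2 > -1 ✓
  (3) 4 > -9 ✓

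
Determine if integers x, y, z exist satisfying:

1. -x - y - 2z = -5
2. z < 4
Yes

Take x = 5, y = 0, z = 0. Substituting into each constraint:
  (1) (-5) + 0 - 2(0) = -5 ✓
  (2) 0 < 4 ✓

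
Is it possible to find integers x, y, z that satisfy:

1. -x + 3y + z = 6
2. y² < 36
Yes

Take x = 0, y = 0, z = 6. Substituting into each constraint:
  (1) 0 + 3(0) + 6 = 6 ✓
  (2) y² = (0)² = 0, and 0 < 36 ✓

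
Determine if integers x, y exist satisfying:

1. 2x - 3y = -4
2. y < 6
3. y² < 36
Yes

Take x = 1, y = 2. Substituting into each constraint:
  (1) 2(1) - 3(2) = -4 ✓
  (2) 2 < 6 ✓
  (3) y² = (2)² = 4, and 4 < 36 ✓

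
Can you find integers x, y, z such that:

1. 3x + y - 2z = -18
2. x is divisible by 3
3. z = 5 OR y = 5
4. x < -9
Yes

Take x = -15, y = 5, z = -11. Substituting into each constraint:
  (1) 3(-15) + 5 - 2(-11) = -18 ✓
  (2) -15 = 3 × -5, remainder 0 ✓
  (3) y = 5, target 5 ✓ (second branch holds)
  (4) -15 < -9 ✓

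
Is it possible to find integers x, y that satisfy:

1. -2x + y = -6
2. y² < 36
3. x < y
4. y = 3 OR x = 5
No

A contradictory subset is {-2x + y = -6, x < y, y = 3 OR x = 5}. No integer assignment can satisfy these jointly:

  - -2x + y = -6: is a linear equation tying the variables together
  - x < y: bounds one variable relative to another variable
  - y = 3 OR x = 5: forces a choice: either y = 3 or x = 5

Split on the disjunction (y = 3 OR x = 5):
  • If y = 3: with y = 3, every remaining term of the linear equation is divisible by 2, so the left side is ≡ 0 (mod 2); but the right side -9 ≡ 1 (mod 2). No integers can satisfy it.
  • If x = 5: the equation forces y = 4, giving (x, y) = (5, 4), which violates y > x.
Both branches are infeasible, so the system has no integer solution.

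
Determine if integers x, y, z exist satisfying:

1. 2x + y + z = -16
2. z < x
Yes

Take x = 0, y = -15, z = -1. Substituting into each constraint:
  (1) 2(0) + (-15) + (-1) = -16 ✓
  (2) -1 < 0 ✓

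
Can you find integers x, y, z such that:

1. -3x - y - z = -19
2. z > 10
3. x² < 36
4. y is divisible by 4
Yes

Take x = 2, y = 0, z = 13. Substituting into each constraint:
  (1) -3(2) + 0 + (-13) = -19 ✓
  (2) 13 > 10 ✓
  (3) x² = (2)² = 4, and 4 < 36 ✓
  (4) 0 = 4 × 0, remainder 0 ✓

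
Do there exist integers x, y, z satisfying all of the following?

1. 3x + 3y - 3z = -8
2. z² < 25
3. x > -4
No

Even the single constraint (3x + 3y - 3z = -8) is infeasible over the integers.

  - 3x + 3y - 3z = -8: every term on the left is divisible by 3, so the LHS ≡ 0 (mod 3), but the RHS -8 is not — no integer solution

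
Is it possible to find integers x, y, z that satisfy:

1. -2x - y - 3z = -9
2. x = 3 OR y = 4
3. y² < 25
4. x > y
Yes

Take x = 3, y = 0, z = 1. Substituting into each constraint:
  (1) -2(3) + 0 - 3(1) = -9 ✓
  (2) x = 3, target 3 ✓ (first branch holds)
  (3) y² = (0)² = 0, and 0 < 25 ✓
  (4) 3 > 0 ✓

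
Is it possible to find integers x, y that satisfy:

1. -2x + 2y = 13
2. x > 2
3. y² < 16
No

Even the single constraint (-2x + 2y = 13) is infeasible over the integers.

  - -2x + 2y = 13: every term on the left is divisible by 2, so the LHS ≡ 0 (mod 2), but the RHS 13 is not — no integer solution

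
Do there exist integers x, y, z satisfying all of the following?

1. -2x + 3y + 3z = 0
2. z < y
Yes

Take x = -3, y = 0, z = -2. Substituting into each constraint:
  (1) -2(-3) + 3(0) + 3(-2) = 0 ✓
  (2) -2 < 0 ✓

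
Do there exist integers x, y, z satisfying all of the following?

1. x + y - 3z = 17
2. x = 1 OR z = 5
Yes

Take x = 1, y = 16, z = 0. Substituting into each constraint:
  (1) 1 + 16 - 3(0) = 17 ✓
  (2) x = 1, target 1 ✓ (first branch holds)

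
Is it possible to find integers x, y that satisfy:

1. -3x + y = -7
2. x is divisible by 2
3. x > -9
Yes

Take x = 0, y = -7. Substituting into each constraint:
  (1) -3(0) + (-7) = -7 ✓
  (2) 0 = 2 × 0, remainder 0 ✓
  (3) 0 > -9 ✓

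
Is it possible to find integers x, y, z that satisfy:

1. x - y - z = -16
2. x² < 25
Yes

Take x = 0, y = 16, z = 0. Substituting into each constraint:
  (1) 0 + (-16) + 0 = -16 ✓
  (2) x² = (0)² = 0, and 0 < 25 ✓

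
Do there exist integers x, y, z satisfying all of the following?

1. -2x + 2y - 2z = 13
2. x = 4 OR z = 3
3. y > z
No

Even the single constraint (-2x + 2y - 2z = 13) is infeasible over the integers.

  - -2x + 2y - 2z = 13: every term on the left is divisible by 2, so the LHS ≡ 0 (mod 2), but the RHS 13 is not — no integer solution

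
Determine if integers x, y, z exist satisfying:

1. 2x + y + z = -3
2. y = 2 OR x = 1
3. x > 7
Yes

Take x = 8, y = 2, z = -21. Substituting into each constraint:
  (1) 2(8) + 2 + (-21) = -3 ✓
  (2) y = 2, target 2 ✓ (first branch holds)
  (3) 8 > 7 ✓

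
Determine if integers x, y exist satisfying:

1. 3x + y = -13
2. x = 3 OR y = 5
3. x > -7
Yes

Take x = -6, y = 5. Substituting into each constraint:
  (1) 3(-6) + 5 = -13 ✓
  (2) y = 5, target 5 ✓ (second branch holds)
  (3) -6 > -7 ✓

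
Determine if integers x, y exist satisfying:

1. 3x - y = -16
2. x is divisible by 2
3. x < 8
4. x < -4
Yes

Take x = -6, y = -2. Substituting into each constraint:
  (1) 3(-6) + 2 = -16 ✓
  (2) -6 = 2 × -3, remainder 0 ✓
  (3) -6 < 8 ✓
  (4) -6 < -4 ✓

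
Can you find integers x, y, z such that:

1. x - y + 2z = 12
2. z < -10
Yes

Take x = 34, y = 0, z = -11. Substituting into each constraint:
  (1) 34 + 0 + 2(-11) = 12 ✓
  (2) -11 < -10 ✓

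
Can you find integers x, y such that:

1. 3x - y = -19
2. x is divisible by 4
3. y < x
Yes

Take x = -12, y = -17. Substituting into each constraint:
  (1) 3(-12) + 17 = -19 ✓
  (2) -12 = 4 × -3, remainder 0 ✓
  (3) -17 < -12 ✓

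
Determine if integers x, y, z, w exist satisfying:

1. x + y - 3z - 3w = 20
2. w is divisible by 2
Yes

Take x = 20, y = 0, z = 0, w = 0. Substituting into each constraint:
  (1) 20 + 0 - 3(0) - 3(0) = 20 ✓
  (2) 0 = 2 × 0, remainder 0 ✓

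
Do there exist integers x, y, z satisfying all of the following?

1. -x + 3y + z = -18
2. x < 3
Yes

Take x = 0, y = 0, z = -18. Substituting into each constraint:
  (1) 0 + 3(0) + (-18) = -18 ✓
  (2) 0 < 3 ✓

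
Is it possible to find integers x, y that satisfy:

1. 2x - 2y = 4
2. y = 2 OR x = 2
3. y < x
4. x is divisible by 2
Yes

Take x = 2, y = 0. Substituting into each constraint:
  (1) 2(2) - 2(0) = 4 ✓
  (2) x = 2, target 2 ✓ (second branch holds)
  (3) 0 < 2 ✓
  (4) 2 = 2 × 1, remainder 0 ✓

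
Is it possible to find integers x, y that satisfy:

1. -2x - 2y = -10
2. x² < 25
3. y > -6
Yes

Take x = 0, y = 5. Substituting into each constraint:
  (1) -2(0) - 2(5) = -10 ✓
  (2) x² = (0)² = 0, and 0 < 25 ✓
  (3) 5 > -6 ✓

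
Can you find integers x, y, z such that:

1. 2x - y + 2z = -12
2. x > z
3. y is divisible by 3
Yes

Take x = 2, y = 18, z = 1. Substituting into each constraint:
  (1) 2(2) + (-18) + 2(1) = -12 ✓
  (2) 2 > 1 ✓
  (3) 18 = 3 × 6, remainder 0 ✓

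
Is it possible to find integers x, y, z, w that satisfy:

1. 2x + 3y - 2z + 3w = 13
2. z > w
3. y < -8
Yes

Take x = 23, y = -10, z = 0, w = -1. Substituting into each constraint:
  (1) 2(23) + 3(-10) - 2(0) + 3(-1) = 13 ✓
  (2) 0 > -1 ✓
  (3) -10 < -8 ✓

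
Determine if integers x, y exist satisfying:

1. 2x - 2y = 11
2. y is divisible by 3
No

Even the single constraint (2x - 2y = 11) is infeasible over the integers.

  - 2x - 2y = 11: every term on the left is divisible by 2, so the LHS ≡ 0 (mod 2), but the RHS 11 is not — no integer solution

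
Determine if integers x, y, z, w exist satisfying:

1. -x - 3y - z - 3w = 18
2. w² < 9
Yes

Take x = 0, y = -6, z = 0, w = 0. Substituting into each constraint:
  (1) 0 - 3(-6) + 0 - 3(0) = 18 ✓
  (2) w² = (0)² = 0, and 0 < 9 ✓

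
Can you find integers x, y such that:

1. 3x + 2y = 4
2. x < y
Yes

Take x = 0, y = 2. Substituting into each constraint:
  (1) 3(0) + 2(2) = 4 ✓
  (2) 0 < 2 ✓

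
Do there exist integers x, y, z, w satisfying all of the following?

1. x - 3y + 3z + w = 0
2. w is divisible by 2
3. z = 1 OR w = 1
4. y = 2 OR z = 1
Yes

Take x = 0, y = 1, z = 1, w = 0. Substituting into each constraint:
  (1) 0 - 3(1) + 3(1) + 0 = 0 ✓
  (2) 0 = 2 × 0, remainder 0 ✓
  (3) z = 1, target 1 ✓ (first branch holds)
  (4) z = 1, target 1 ✓ (second branch holds)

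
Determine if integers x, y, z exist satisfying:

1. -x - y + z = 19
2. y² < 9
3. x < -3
Yes

Take x = -19, y = 0, z = 0. Substituting into each constraint:
  (1) 19 + 0 + 0 = 19 ✓
  (2) y² = (0)² = 0, and 0 < 9 ✓
  (3) -19 < -3 ✓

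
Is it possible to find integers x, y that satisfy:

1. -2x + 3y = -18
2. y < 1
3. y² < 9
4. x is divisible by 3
Yes

Take x = 9, y = 0. Substituting into each constraint:
  (1) -2(9) + 3(0) = -18 ✓
  (2) 0 < 1 ✓
  (3) y² = (0)² = 0, and 0 < 9 ✓
  (4) 9 = 3 × 3, remainder 0 ✓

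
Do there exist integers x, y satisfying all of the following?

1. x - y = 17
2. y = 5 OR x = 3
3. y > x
No

A contradictory subset is {x - y = 17, y > x}. No integer assignment can satisfy these jointly:

  - x - y = 17: is a linear equation tying the variables together
  - y > x: bounds one variable relative to another variable

From the equation, x − y = 17, i.e. y − x = -17; but y > x requires y − x ≥ 1. Contradiction.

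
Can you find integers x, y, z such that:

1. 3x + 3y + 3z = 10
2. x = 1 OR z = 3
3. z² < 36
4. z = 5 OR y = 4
No

Even the single constraint (3x + 3y + 3z = 10) is infeasible over the integers.

  - 3x + 3y + 3z = 10: every term on the left is divisible by 3, so the LHS ≡ 0 (mod 3), but the RHS 10 is not — no integer solution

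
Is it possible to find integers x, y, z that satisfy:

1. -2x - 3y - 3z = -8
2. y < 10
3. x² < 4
Yes

Take x = 1, y = 2, z = 0. Substituting into each constraint:
  (1) -2(1) - 3(2) - 3(0) = -8 ✓
  (2) 2 < 10 ✓
  (3) x² = (1)² = 1, and 1 < 4 ✓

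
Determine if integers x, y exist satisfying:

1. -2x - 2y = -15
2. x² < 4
No

Even the single constraint (-2x - 2y = -15) is infeasible over the integers.

  - -2x - 2y = -15: every term on the left is divisible by 2, so the LHS ≡ 0 (mod 2), but the RHS -15 is not — no integer solution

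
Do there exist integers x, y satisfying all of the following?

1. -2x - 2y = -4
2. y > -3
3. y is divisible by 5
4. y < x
Yes

Take x = 2, y = 0. Substituting into each constraint:
  (1) -2(2) - 2(0) = -4 ✓
  (2) 0 > -3 ✓
  (3) 0 = 5 × 0, remainder 0 ✓
  (4) 0 < 2 ✓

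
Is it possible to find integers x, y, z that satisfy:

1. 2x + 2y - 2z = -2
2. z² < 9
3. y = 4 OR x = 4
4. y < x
Yes

Take x = 4, y = -3, z = 2. Substituting into each constraint:
  (1) 2(4) + 2(-3) - 2(2) = -2 ✓
  (2) z² = (2)² = 4, and 4 < 9 ✓
  (3) x = 4, target 4 ✓ (second branch holds)
  (4) -3 < 4 ✓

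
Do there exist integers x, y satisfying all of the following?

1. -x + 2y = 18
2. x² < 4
Yes

Take x = 0, y = 9. Substituting into each constraint:
  (1) 0 + 2(9) = 18 ✓
  (2) x² = (0)² = 0, and 0 < 4 ✓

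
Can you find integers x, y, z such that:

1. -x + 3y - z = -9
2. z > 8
Yes

Take x = 0, y = 0, z = 9. Substituting into each constraint:
  (1) 0 + 3(0) + (-9) = -9 ✓
  (2) 9 > 8 ✓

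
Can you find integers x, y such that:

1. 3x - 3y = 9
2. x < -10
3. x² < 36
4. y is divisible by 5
No

A contradictory subset is {x < -10, x² < 36}. No integer assignment can satisfy these jointly:

  - x < -10: bounds one variable relative to a constant
  - x² < 36: restricts x to |x| ≤ 5

Direct contradiction: the bounds on x require x ≥ -5 and x ≤ -11 simultaneously, which is empty.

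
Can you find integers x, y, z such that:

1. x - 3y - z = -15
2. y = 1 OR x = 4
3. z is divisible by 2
Yes

Take x = -12, y = 1, z = 0. Substituting into each constraint:
  (1) (-12) - 3(1) + 0 = -15 ✓
  (2) y = 1, target 1 ✓ (first branch holds)
  (3) 0 = 2 × 0, remainder 0 ✓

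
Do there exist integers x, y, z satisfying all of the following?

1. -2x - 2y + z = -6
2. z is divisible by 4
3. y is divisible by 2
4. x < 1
Yes

Take x = -1, y = 0, z = -8. Substituting into each constraint:
  (1) -2(-1) - 2(0) + (-8) = -6 ✓
  (2) -8 = 4 × -2, remainder 0 ✓
  (3) 0 = 2 × 0, remainder 0 ✓
  (4) -1 < 1 ✓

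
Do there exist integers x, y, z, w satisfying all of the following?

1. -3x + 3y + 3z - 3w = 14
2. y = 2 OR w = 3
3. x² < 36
No

Even the single constraint (-3x + 3y + 3z - 3w = 14) is infeasible over the integers.

  - -3x + 3y + 3z - 3w = 14: every term on the left is divisible by 3, so the LHS ≡ 0 (mod 3), but the RHS 14 is not — no integer solution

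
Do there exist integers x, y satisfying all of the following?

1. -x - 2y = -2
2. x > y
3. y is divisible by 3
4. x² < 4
No

A contradictory subset is {-x - 2y = -2, x > y, x² < 4}. No integer assignment can satisfy these jointly:

  - -x - 2y = -2: is a linear equation tying the variables together
  - x > y: bounds one variable relative to another variable
  - x² < 4: restricts x to |x| ≤ 1

Propagating the comparison: y < x and x ≤ 1 give y ≤ 0. Range argument: with x ∈ [-1, 1], y ∈ [−∞, 0], the left side of the equation is at least -1, but the right side is -2 < -1. No integer solution exists.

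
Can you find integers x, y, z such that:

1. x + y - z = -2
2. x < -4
Yes

Take x = -5, y = 0, z = -3. Substituting into each constraint:
  (1) (-5) + 0 + 3 = -2 ✓
  (2) -5 < -4 ✓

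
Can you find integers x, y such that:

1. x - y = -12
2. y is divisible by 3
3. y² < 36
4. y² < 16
Yes

Take x = -12, y = 0. Substituting into each constraint:
  (1) (-12) + 0 = -12 ✓
  (2) 0 = 3 × 0, remainder 0 ✓
  (3) y² = (0)² = 0, and 0 < 36 ✓
  (4) y² = (0)² = 0, and 0 < 16 ✓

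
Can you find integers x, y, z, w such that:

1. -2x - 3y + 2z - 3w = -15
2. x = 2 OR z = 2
Yes

Take x = -1, y = 7, z = 2, w = 0. Substituting into each constraint:
  (1) -2(-1) - 3(7) + 2(2) - 3(0) = -15 ✓
  (2) z = 2, target 2 ✓ (second branch holds)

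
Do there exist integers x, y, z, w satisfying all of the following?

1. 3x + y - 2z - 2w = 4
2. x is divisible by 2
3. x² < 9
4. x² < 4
Yes

Take x = 0, y = 0, z = -2, w = 0. Substituting into each constraint:
  (1) 3(0) + 0 - 2(-2) - 2(0) = 4 ✓
  (2) 0 = 2 × 0, remainder 0 ✓
  (3) x² = (0)² = 0, and 0 < 9 ✓
  (4) x² = (0)² = 0, and 0 < 4 ✓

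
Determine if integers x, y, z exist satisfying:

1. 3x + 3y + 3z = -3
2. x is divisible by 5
Yes

Take x = 0, y = -1, z = 0. Substituting into each constraint:
  (1) 3(0) + 3(-1) + 3(0) = -3 ✓
  (2) 0 = 5 × 0, remainder 0 ✓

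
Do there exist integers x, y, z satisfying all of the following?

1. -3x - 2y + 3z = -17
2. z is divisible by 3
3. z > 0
Yes

Take x = 8, y = 1, z = 3. Substituting into each constraint:
  (1) -3(8) - 2(1) + 3(3) = -17 ✓
  (2) 3 = 3 × 1, remainder 0 ✓
  (3) 3 > 0 ✓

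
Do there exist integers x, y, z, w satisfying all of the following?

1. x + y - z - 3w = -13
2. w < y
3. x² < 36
Yes

Take x = 0, y = 1, z = 14, w = 0. Substituting into each constraint:
  (1) 0 + 1 + (-14) - 3(0) = -13 ✓
  (2) 0 < 1 ✓
  (3) x² = (0)² = 0, and 0 < 36 ✓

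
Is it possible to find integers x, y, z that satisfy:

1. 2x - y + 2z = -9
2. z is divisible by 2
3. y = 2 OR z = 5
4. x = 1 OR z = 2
No

A contradictory subset is {2x - y + 2z = -9, z is divisible by 2, y = 2 OR z = 5}. No integer assignment can satisfy these jointly:

  - 2x - y + 2z = -9: is a linear equation tying the variables together
  - z is divisible by 2: restricts z to multiples of 2
  - y = 2 OR z = 5: forces a choice: either y = 2 or z = 5

Split on the disjunction (y = 2 OR z = 5):
  • If y = 2: with y = 2, writing z = 2z', every remaining term of the linear equation is divisible by 2, so the left side is ≡ 0 (mod 2); but the right side -7 ≡ 1 (mod 2). No integers can satisfy it.
  • If z = 5: this contradicts the divisibility constraint — 5 is not a multiple of 2.
Both branches are infeasible, so the system has no integer solution.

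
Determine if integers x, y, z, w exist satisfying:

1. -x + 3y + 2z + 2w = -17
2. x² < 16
Yes

Take x = 0, y = 1, z = 0, w = -10. Substituting into each constraint:
  (1) 0 + 3(1) + 2(0) + 2(-10) = -17 ✓
  (2) x² = (0)² = 0, and 0 < 16 ✓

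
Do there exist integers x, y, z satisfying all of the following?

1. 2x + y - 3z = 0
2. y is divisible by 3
Yes

Take x = 0, y = 0, z = 0. Substituting into each constraint:
  (1) 2(0) + 0 - 3(0) = 0 ✓
  (2) 0 = 3 × 0, remainder 0 ✓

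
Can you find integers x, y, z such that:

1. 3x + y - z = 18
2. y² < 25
Yes

Take x = 0, y = 0, z = -18. Substituting into each constraint:
  (1) 3(0) + 0 + 18 = 18 ✓
  (2) y² = (0)² = 0, and 0 < 25 ✓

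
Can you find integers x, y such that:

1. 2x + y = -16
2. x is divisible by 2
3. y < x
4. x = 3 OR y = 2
No

The full constraint system is jointly infeasible over the integers. Each constraint and what it forces:

  - 2x + y = -16: is a linear equation tying the variables together
  - x is divisible by 2: restricts x to multiples of 2
  - y < x: bounds one variable relative to another variable
  - x = 3 OR y = 2: forces a choice: either x = 3 or y = 2

Split on the disjunction (x = 3 OR y = 2):
  • If x = 3: this contradicts the divisibility constraint — 3 is not a multiple of 2.
  • If y = 2: with y = 2, writing x = 2x', every remaining term of the linear equation is divisible by 4, so the left side is ≡ 0 (mod 4); but the right side -18 ≡ 2 (mod 4). No integers can satisfy it.
Both branches are infeasible, so the system has no integer solution.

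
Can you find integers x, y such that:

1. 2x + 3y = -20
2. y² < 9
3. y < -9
No

A contradictory subset is {y² < 9, y < -9}. No integer assignment can satisfy these jointly:

  - y² < 9: restricts y to |y| ≤ 2
  - y < -9: bounds one variable relative to a constant

Direct contradiction: the bounds on y require y ≥ -2 and y ≤ -10 simultaneously, which is empty.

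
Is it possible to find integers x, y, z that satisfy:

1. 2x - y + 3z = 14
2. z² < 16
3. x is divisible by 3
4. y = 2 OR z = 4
No

The full constraint system is jointly infeasible over the integers. Each constraint and what it forces:

  - 2x - y + 3z = 14: is a linear equation tying the variables together
  - z² < 16: restricts z to |z| ≤ 3
  - x is divisible by 3: restricts x to multiples of 3
  - y = 2 OR z = 4: forces a choice: either y = 2 or z = 4

Split on the disjunction (y = 2 OR z = 4):
  • If y = 2: with y = 2, writing x = 3x', every remaining term of the linear equation is divisible by 3, so the left side is ≡ 0 (mod 3); but the right side 16 ≡ 1 (mod 3). No integers can satisfy it.
  • If z = 4: this contradicts z² < 16, which requires |z| ≤ 3.
Both branches are infeasible, so the system has no integer solution.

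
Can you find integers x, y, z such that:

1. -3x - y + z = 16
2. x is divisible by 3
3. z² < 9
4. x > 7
Yes

Take x = 9, y = -41, z = 2. Substituting into each constraint:
  (1) -3(9) + 41 + 2 = 16 ✓
  (2) 9 = 3 × 3, remainder 0 ✓
  (3) z² = (2)² = 4, and 4 < 9 ✓
  (4) 9 > 7 ✓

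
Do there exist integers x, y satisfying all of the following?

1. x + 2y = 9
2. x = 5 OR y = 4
Yes

Take x = 1, y = 4. Substituting into each constraint:
  (1) 1 + 2(4) = 9 ✓
  (2) y = 4, target 4 ✓ (second branch holds)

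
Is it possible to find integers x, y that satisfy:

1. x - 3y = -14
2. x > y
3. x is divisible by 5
Yes

Take x = 10, y = 8. Substituting into each constraint:
  (1) 10 - 3(8) = -14 ✓
  (2) 10 > 8 ✓
  (3) 10 = 5 × 2, remainder 0 ✓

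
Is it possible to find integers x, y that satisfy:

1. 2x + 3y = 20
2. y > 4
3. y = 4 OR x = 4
No

The full constraint system is jointly infeasible over the integers. Each constraint and what it forces:

  - 2x + 3y = 20: is a linear equation tying the variables together
  - y > 4: bounds one variable relative to a constant
  - y = 4 OR x = 4: forces a choice: either y = 4 or x = 4

Split on the disjunction (y = 4 OR x = 4):
  • If y = 4: this contradicts the bound y ≥ 5.
  • If x = 4: the equation forces y = 4, which contradicts the bound y ≥ 5.
Both branches are infeasible, so the system has no integer solution.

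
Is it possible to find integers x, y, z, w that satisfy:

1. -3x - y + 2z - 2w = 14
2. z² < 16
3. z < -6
No

A contradictory subset is {z² < 16, z < -6}. No integer assignment can satisfy these jointly:

  - z² < 16: restricts z to |z| ≤ 3
  - z < -6: bounds one variable relative to a constant

Direct contradiction: the bounds on z require z ≥ -3 and z ≤ -7 simultaneously, which is empty.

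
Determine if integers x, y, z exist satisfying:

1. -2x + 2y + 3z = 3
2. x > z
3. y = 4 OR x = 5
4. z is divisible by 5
Yes

Take x = 10, y = 4, z = 5. Substituting into each constraint:
  (1) -2(10) + 2(4) + 3(5) = 3 ✓
  (2) 10 > 5 ✓
  (3) y = 4, target 4 ✓ (first branch holds)
  (4) 5 = 5 × 1, remainder 0 ✓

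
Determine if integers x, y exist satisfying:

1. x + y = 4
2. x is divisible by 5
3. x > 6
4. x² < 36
No

A contradictory subset is {x > 6, x² < 36}. No integer assignment can satisfy these jointly:

  - x > 6: bounds one variable relative to a constant
  - x² < 36: restricts x to |x| ≤ 5

Direct contradiction: the bounds on x require x ≥ 7 and x ≤ 5 simultaneously, which is empty.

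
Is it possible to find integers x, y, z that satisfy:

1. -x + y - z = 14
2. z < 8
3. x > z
Yes

Take x = 0, y = 13, z = -1. Substituting into each constraint:
  (1) 0 + 13 + 1 = 14 ✓
  (2) -1 < 8 ✓
  (3) 0 > -1 ✓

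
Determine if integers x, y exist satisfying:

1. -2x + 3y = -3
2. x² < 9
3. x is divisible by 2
Yes

Take x = 0, y = -1. Substituting into each constraint:
  (1) -2(0) + 3(-1) = -3 ✓
  (2) x² = (0)² = 0, and 0 < 9 ✓
  (3) 0 = 2 × 0, remainder 0 ✓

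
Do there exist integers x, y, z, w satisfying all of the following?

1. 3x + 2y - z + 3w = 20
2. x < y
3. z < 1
Yes

Take x = 0, y = 1, z = -18, w = 0. Substituting into each constraint:
  (1) 3(0) + 2(1) + 18 + 3(0) = 20 ✓
  (2) 0 < 1 ✓
  (3) -18 < 1 ✓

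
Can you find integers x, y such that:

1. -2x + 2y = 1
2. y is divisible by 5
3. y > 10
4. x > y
No

Even the single constraint (-2x + 2y = 1) is infeasible over the integers.

  - -2x + 2y = 1: every term on the left is divisible by 2, so the LHS ≡ 0 (mod 2), but the RHS 1 is not — no integer solution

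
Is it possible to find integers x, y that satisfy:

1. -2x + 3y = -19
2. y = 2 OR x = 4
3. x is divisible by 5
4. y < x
No

A contradictory subset is {-2x + 3y = -19, y = 2 OR x = 4}. No integer assignment can satisfy these jointly:

  - -2x + 3y = -19: is a linear equation tying the variables together
  - y = 2 OR x = 4: forces a choice: either y = 2 or x = 4

Split on the disjunction (y = 2 OR x = 4):
  • If y = 2: with y = 2, every remaining term of the linear equation is divisible by 2, so the left side is ≡ 0 (mod 2); but the right side -25 ≡ 1 (mod 2). No integers can satisfy it.
  • If x = 4: with x = 4, every remaining term of the linear equation is divisible by 3, so the left side is ≡ 0 (mod 3); but the right side -11 ≡ 1 (mod 3). No integers can satisfy it.
Both branches are infeasible, so the system has no integer solution.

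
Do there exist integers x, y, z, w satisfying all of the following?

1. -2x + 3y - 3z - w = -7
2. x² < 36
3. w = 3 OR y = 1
Yes

Take x = 2, y = 1, z = 2, w = 0. Substituting into each constraint:
  (1) -2(2) + 3(1) - 3(2) + 0 = -7 ✓
  (2) x² = (2)² = 4, and 4 < 36 ✓
  (3) y = 1, target 1 ✓ (second branch holds)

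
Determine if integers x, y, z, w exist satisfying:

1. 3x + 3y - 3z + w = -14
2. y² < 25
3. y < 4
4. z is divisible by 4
Yes

Take x = -5, y = 0, z = 0, w = 1. Substituting into each constraint:
  (1) 3(-5) + 3(0) - 3(0) + 1 = -14 ✓
  (2) y² = (0)² = 0, and 0 < 25 ✓
  (3) 0 < 4 ✓
  (4) 0 = 4 × 0, remainder 0 ✓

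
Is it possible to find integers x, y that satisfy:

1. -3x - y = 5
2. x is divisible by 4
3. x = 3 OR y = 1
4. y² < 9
No

A contradictory subset is {-3x - y = 5, x is divisible by 4, x = 3 OR y = 1}. No integer assignment can satisfy these jointly:

  - -3x - y = 5: is a linear equation tying the variables together
  - x is divisible by 4: restricts x to multiples of 4
  - x = 3 OR y = 1: forces a choice: either x = 3 or y = 1

Split on the disjunction (x = 3 OR y = 1):
  • If x = 3: this contradicts the divisibility constraint — 3 is not a multiple of 4.
  • If y = 1: with y = 1, writing x = 4x', every remaining term of the linear equation is divisible by 12, so the left side is ≡ 0 (mod 12); but the right side 6 ≡ 6 (mod 12). No integers can satisfy it.
Both branches are infeasible, so the system has no integer solution.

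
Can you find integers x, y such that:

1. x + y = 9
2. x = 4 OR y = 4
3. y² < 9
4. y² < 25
No

A contradictory subset is {x + y = 9, x = 4 OR y = 4, y² < 9}. No integer assignment can satisfy these jointly:

  - x + y = 9: is a linear equation tying the variables together
  - x = 4 OR y = 4: forces a choice: either x = 4 or y = 4
  - y² < 9: restricts y to |y| ≤ 2

Split on the disjunction (x = 4 OR y = 4):
  • If x = 4: the equation forces y = 5, but y² < 9 requires |y| ≤ 2.
  • If y = 4: this contradicts y² < 9, which requires |y| ≤ 2.
Both branches are infeasible, so the system has no integer solution.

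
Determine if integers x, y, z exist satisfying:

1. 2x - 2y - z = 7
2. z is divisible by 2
No

The full constraint system is jointly infeasible over the integers. Each constraint and what it forces:

  - 2x - 2y - z = 7: is a linear equation tying the variables together
  - z is divisible by 2: restricts z to multiples of 2

Modular obstruction: writing z = 2z', every remaining term of the linear equation is divisible by 2, so the left side is ≡ 0 (mod 2); but the right side 7 ≡ 1 (mod 2). No integers can satisfy it.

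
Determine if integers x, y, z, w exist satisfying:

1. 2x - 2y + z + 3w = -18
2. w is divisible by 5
Yes

Take x = 0, y = 9, z = 0, w = 0. Substituting into each constraint:
  (1) 2(0) - 2(9) + 0 + 3(0) = -18 ✓
  (2) 0 = 5 × 0, remainder 0 ✓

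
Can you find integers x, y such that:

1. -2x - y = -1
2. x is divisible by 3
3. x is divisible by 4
Yes

Take x = 0, y = 1. Substituting into each constraint:
  (1) -2(0) + (-1) = -1 ✓
  (2) 0 = 3 × 0, remainder 0 ✓
  (3) 0 = 4 × 0, remainder 0 ✓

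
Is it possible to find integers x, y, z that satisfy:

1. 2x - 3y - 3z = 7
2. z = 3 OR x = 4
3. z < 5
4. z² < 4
No

A contradictory subset is {2x - 3y - 3z = 7, z = 3 OR x = 4, z² < 4}. No integer assignment can satisfy these jointly:

  - 2x - 3y - 3z = 7: is a linear equation tying the variables together
  - z = 3 OR x = 4: forces a choice: either z = 3 or x = 4
  - z² < 4: restricts z to |z| ≤ 1

Split on the disjunction (z = 3 OR x = 4):
  • If z = 3: this contradicts z² < 4, which requires |z| ≤ 1.
  • If x = 4: with x = 4, every remaining term of the linear equation is divisible by 3, so the left side is ≡ 0 (mod 3); but the right side -1 ≡ 2 (mod 3). No integers can satisfy it.
Both branches are infeasible, so the system has no integer solution.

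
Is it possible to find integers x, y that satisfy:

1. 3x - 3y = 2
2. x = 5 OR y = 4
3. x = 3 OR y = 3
No

Even the single constraint (3x - 3y = 2) is infeasible over the integers.

  - 3x - 3y = 2: every term on the left is divisible by 3, so the LHS ≡ 0 (mod 3), but the RHS 2 is not — no integer solution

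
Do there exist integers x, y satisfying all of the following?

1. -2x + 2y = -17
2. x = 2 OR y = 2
No

Even the single constraint (-2x + 2y = -17) is infeasible over the integers.

  - -2x + 2y = -17: every term on the left is divisible by 2, so the LHS ≡ 0 (mod 2), but the RHS -17 is not — no integer solution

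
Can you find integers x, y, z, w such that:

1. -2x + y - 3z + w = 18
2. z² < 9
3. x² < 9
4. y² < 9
Yes

Take x = 0, y = 0, z = 0, w = 18. Substituting into each constraint:
  (1) -2(0) + 0 - 3(0) + 18 = 18 ✓
  (2) z² = (0)² = 0, and 0 < 9 ✓
  (3) x² = (0)² = 0, and 0 < 9 ✓
  (4) y² = (0)² = 0, and 0 < 9 ✓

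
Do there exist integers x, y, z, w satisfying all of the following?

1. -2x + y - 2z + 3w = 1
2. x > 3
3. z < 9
Yes

Take x = 4, y = 0, z = -3, w = 1. Substituting into each constraint:
  (1) -2(4) + 0 - 2(-3) + 3(1) = 1 ✓
  (2) 4 > 3 ✓
  (3) -3 < 9 ✓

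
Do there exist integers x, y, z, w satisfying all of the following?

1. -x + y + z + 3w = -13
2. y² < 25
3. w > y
Yes

Take x = 0, y = 0, z = -16, w = 1. Substituting into each constraint:
  (1) 0 + 0 + (-16) + 3(1) = -13 ✓
  (2) y² = (0)² = 0, and 0 < 25 ✓
  (3) 1 > 0 ✓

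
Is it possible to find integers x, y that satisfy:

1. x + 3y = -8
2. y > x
Yes

Take x = -5, y = -1. Substituting into each constraint:
  (1) (-5) + 3(-1) = -8 ✓
  (2) -1 > -5 ✓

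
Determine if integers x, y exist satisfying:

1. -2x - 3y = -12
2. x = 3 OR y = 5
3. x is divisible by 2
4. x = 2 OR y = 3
No

A contradictory subset is {-2x - 3y = -12, x = 2 OR y = 3}. No integer assignment can satisfy these jointly:

  - -2x - 3y = -12: is a linear equation tying the variables together
  - x = 2 OR y = 3: forces a choice: either x = 2 or y = 3

Split on the disjunction (x = 2 OR y = 3):
  • If x = 2: with x = 2, every remaining term of the linear equation is divisible by 3, so the left side is ≡ 0 (mod 3); but the right side -8 ≡ 1 (mod 3). No integers can satisfy it.
  • If y = 3: with y = 3, every remaining term of the linear equation is divisible by 2, so the left side is ≡ 0 (mod 2); but the right side -3 ≡ 1 (mod 2). No integers can satisfy it.
Both branches are infeasible, so the system has no integer solution.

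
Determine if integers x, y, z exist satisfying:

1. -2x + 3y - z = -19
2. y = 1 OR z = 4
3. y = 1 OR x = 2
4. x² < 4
Yes

Take x = 1, y = 1, z = 20. Substituting into each constraint:
  (1) -2(1) + 3(1) + (-20) = -19 ✓
  (2) y = 1, target 1 ✓ (first branch holds)
  (3) y = 1, target 1 ✓ (first branch holds)
  (4) x² = (1)² = 1, and 1 < 4 ✓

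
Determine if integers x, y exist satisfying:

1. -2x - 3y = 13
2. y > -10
Yes

Take x = -8, y = 1. Substituting into each constraint:
  (1) -2(-8) - 3(1) = 13 ✓
  (2) 1 > -10 ✓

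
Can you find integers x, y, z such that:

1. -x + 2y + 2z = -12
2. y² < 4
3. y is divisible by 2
Yes

Take x = 0, y = 0, z = -6. Substituting into each constraint:
  (1) 0 + 2(0) + 2(-6) = -12 ✓
  (2) y² = (0)² = 0, and 0 < 4 ✓
  (3) 0 = 2 × 0, remainder 0 ✓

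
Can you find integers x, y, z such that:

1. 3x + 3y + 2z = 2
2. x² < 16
Yes

Take x = 0, y = 0, z = 1. Substituting into each constraint:
  (1) 3(0) + 3(0) + 2(1) = 2 ✓
  (2) x² = (0)² = 0, and 0 < 16 ✓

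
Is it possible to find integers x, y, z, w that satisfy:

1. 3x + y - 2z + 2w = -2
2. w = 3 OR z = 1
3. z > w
Yes

Take x = 0, y = 0, z = 4, w = 3. Substituting into each constraint:
  (1) 3(0) + 0 - 2(4) + 2(3) = -2 ✓
  (2) w = 3, target 3 ✓ (first branch holds)
  (3) 4 > 3 ✓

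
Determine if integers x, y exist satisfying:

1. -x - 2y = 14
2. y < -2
Yes

Take x = 0, y = -7. Substituting into each constraint:
  (1) 0 - 2(-7) = 14 ✓
  (2) -7 < -2 ✓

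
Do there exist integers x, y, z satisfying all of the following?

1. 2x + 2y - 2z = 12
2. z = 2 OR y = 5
Yes

Take x = 0, y = 8, z = 2. Substituting into each constraint:
  (1) 2(0) + 2(8) - 2(2) = 12 ✓
  (2) z = 2, target 2 ✓ (first branch holds)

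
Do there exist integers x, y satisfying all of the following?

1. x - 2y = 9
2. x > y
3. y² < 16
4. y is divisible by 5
Yes

Take x = 9, y = 0. Substituting into each constraint:
  (1) 9 - 2(0) = 9 ✓
  (2) 9 > 0 ✓
  (3) y² = (0)² = 0, and 0 < 16 ✓
  (4) 0 = 5 × 0, remainder 0 ✓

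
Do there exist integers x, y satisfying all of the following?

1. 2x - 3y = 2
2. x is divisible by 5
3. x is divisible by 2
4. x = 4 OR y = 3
No

A contradictory subset is {2x - 3y = 2, x is divisible by 5, x = 4 OR y = 3}. No integer assignment can satisfy these jointly:

  - 2x - 3y = 2: is a linear equation tying the variables together
  - x is divisible by 5: restricts x to multiples of 5
  - x = 4 OR y = 3: forces a choice: either x = 4 or y = 3

Split on the disjunction (x = 4 OR y = 3):
  • If x = 4: this contradicts the divisibility constraint — 4 is not a multiple of 5.
  • If y = 3: with y = 3, writing x = 5x', every remaining term of the linear equation is divisible by 10, so the left side is ≡ 0 (mod 10); but the right side 11 ≡ 1 (mod 10). No integers can satisfy it.
Both branches are infeasible, so the system has no integer solution.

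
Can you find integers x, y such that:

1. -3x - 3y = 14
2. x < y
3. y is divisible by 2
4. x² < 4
No

Even the single constraint (-3x - 3y = 14) is infeasible over the integers.

  - -3x - 3y = 14: every term on the left is divisible by 3, so the LHS ≡ 0 (mod 3), but the RHS 14 is not — no integer solution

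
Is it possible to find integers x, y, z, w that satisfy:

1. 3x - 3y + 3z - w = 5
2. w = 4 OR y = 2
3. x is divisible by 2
Yes

Take x = 0, y = 2, z = 4, w = 1. Substituting into each constraint:
  (1) 3(0) - 3(2) + 3(4) + (-1) = 5 ✓
  (2) y = 2, target 2 ✓ (second branch holds)
  (3) 0 = 2 × 0, remainder 0 ✓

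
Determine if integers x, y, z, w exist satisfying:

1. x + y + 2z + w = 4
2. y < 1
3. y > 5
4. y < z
No

A contradictory subset is {y < 1, y > 5}. No integer assignment can satisfy these jointly:

  - y < 1: bounds one variable relative to a constant
  - y > 5: bounds one variable relative to a constant

Direct contradiction: the bounds on y require y ≥ 6 and y ≤ 0 simultaneously, which is empty.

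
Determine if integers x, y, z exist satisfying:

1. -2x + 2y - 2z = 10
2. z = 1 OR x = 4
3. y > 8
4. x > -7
Yes

Take x = 3, y = 9, z = 1. Substituting into each constraint:
  (1) -2(3) + 2(9) - 2(1) = 10 ✓
  (2) z = 1, target 1 ✓ (first branch holds)
  (3) 9 > 8 ✓
  (4) 3 > -7 ✓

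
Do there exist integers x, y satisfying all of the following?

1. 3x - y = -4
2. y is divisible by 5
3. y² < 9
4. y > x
No

The full constraint system is jointly infeasible over the integers. Each constraint and what it forces:

  - 3x - y = -4: is a linear equation tying the variables together
  - y is divisible by 5: restricts y to multiples of 5
  - y² < 9: restricts y to |y| ≤ 2
  - y > x: bounds one variable relative to another variable

The bounds confine y to {0} with 5 | y. For each value, substitute into the equation:
  • y = 0: the equation gives 3x = -4, so x would not be an integer.
Every case fails, so no integer solution exists.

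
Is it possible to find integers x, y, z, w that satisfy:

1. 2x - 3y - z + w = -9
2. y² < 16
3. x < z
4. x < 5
Yes

Take x = 1, y = 3, z = 2, w = 0. Substituting into each constraint:
  (1) 2(1) - 3(3) + (-2) + 0 = -9 ✓
  (2) y² = (3)² = 9, and 9 < 16 ✓
  (3) 1 < 2 ✓
  (4) 1 < 5 ✓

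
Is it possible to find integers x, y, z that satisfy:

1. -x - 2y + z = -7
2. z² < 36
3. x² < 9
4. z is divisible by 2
Yes

Take x = 1, y = 3, z = 0. Substituting into each constraint:
  (1) (-1) - 2(3) + 0 = -7 ✓
  (2) z² = (0)² = 0, and 0 < 36 ✓
  (3) x² = (1)² = 1, and 1 < 9 ✓
  (4) 0 = 2 × 0, remainder 0 ✓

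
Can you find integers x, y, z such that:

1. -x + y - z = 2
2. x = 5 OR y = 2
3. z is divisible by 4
Yes

Take x = 5, y = -1, z = -8. Substituting into each constraint:
  (1) (-5) + (-1) + 8 = 2 ✓
  (2) x = 5, target 5 ✓ (first branch holds)
  (3) -8 = 4 × -2, remainder 0 ✓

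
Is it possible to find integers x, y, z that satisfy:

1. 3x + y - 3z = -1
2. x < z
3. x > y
Yes

Take x = 3, y = 2, z = 4. Substituting into each constraint:
  (1) 3(3) + 2 - 3(4) = -1 ✓
  (2) 3 < 4 ✓
  (3) 3 > 2 ✓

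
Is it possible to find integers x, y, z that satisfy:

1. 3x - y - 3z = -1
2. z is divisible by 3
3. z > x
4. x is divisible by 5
Yes

Take x = 0, y = -8, z = 3. Substituting into each constraint:
  (1) 3(0) + 8 - 3(3) = -1 ✓
  (2) 3 = 3 × 1, remainder 0 ✓
  (3) 3 > 0 ✓
  (4) 0 = 5 × 0, remainder 0 ✓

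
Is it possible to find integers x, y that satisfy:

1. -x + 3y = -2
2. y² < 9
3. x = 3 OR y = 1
Yes

Take x = 5, y = 1. Substituting into each constraint:
  (1) (-5) + 3(1) = -2 ✓
  (2) y² = (1)² = 1, and 1 < 9 ✓
  (3) y = 1, target 1 ✓ (second branch holds)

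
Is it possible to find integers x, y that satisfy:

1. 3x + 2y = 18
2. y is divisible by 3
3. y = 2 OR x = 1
No

A contradictory subset is {3x + 2y = 18, y = 2 OR x = 1}. No integer assignment can satisfy these jointly:

  - 3x + 2y = 18: is a linear equation tying the variables together
  - y = 2 OR x = 1: forces a choice: either y = 2 or x = 1

Split on the disjunction (y = 2 OR x = 1):
  • If y = 2: with y = 2, every remaining term of the linear equation is divisible by 3, so the left side is ≡ 0 (mod 3); but the right side 14 ≡ 2 (mod 3). No integers can satisfy it.
  • If x = 1: with x = 1, every remaining term of the linear equation is divisible by 2, so the left side is ≡ 0 (mod 2); but the right side 15 ≡ 1 (mod 2). No integers can satisfy it.
Both branches are infeasible, so the system has no integer solution.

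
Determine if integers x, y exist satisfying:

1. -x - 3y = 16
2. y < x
Yes

Take x = -1, y = -5. Substituting into each constraint:
  (1) 1 - 3(-5) = 16 ✓
  (2) -5 < -1 ✓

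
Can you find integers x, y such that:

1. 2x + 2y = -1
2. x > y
No

Even the single constraint (2x + 2y = -1) is infeasible over the integers.

  - 2x + 2y = -1: every term on the left is divisible by 2, so the LHS ≡ 0 (mod 2), but the RHS -1 is not — no integer solution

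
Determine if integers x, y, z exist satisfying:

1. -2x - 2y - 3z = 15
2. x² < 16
Yes

Take x = 0, y = -9, z = 1. Substituting into each constraint:
  (1) -2(0) - 2(-9) - 3(1) = 15 ✓
  (2) x² = (0)² = 0, and 0 < 16 ✓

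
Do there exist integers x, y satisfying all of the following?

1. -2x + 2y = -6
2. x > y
Yes

Take x = 3, y = 0. Substituting into each constraint:
  (1) -2(3) + 2(0) = -6 ✓
  (2) 3 > 0 ✓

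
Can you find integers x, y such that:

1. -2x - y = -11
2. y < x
Yes

Take x = 5, y = 1. Substituting into each constraint:
  (1) -2(5) + (-1) = -11 ✓
  (2) 1 < 5 ✓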